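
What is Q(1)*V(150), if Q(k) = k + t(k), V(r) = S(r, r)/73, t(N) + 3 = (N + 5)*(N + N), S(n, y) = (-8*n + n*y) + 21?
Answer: 213210/73 ≈ 2920.7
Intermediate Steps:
S(n, y) = 21 - 8*n + n*y
t(N) = -3 + 2*N*(5 + N) (t(N) = -3 + (N + 5)*(N + N) = -3 + (5 + N)*(2*N) = -3 + 2*N*(5 + N))
V(r) = 21/73 - 8*r/73 + r²/73 (V(r) = (21 - 8*r + r*r)/73 = (21 - 8*r + r²)*(1/73) = (21 + r² - 8*r)*(1/73) = 21/73 - 8*r/73 + r²/73)
Q(k) = -3 + 2*k² + 11*k (Q(k) = k + (-3 + 2*k² + 10*k) = -3 + 2*k² + 11*k)
Q(1)*V(150) = (-3 + 2*1² + 11*1)*(21/73 - 8/73*150 + (1/73)*150²) = (-3 + 2*1 + 11)*(21/73 - 1200/73 + (1/73)*22500) = (-3 + 2 + 11)*(21/73 - 1200/73 + 22500/73) = 10*(21321/73) = 213210/73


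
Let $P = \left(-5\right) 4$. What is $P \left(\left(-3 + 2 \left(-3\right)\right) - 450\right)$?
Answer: $9180$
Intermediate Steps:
$P = -20$
$P \left(\left(-3 + 2 \left(-3\right)\right) - 450\right) = - 20 \left(\left(-3 + 2 \left(-3\right)\right) - 450\right) = - 20 \left(\left(-3 - 6\right) - 450\right) = - 20 \left(-9 - 450\right) = \left(-20\right) \left(-459\right) = 9180$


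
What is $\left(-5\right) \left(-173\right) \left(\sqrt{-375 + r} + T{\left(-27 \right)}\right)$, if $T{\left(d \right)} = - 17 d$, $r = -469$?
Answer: $397035 + 1730 i \sqrt{211} \approx 3.9704 \cdot 10^{5} + 25130.0 i$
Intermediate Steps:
$\left(-5\right) \left(-173\right) \left(\sqrt{-375 + r} + T{\left(-27 \right)}\right) = \left(-5\right) \left(-173\right) \left(\sqrt{-375 - 469} - -459\right) = 865 \left(\sqrt{-844} + 459\right) = 865 \left(2 i \sqrt{211} + 459\right) = 865 \left(459 + 2 i \sqrt{211}\right) = 397035 + 1730 i \sqrt{211}$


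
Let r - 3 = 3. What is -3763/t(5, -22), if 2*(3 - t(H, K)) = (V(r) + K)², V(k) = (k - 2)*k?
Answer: -3763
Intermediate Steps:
r = 6 (r = 3 + 3 = 6)
V(k) = k*(-2 + k) (V(k) = (-2 + k)*k = k*(-2 + k))
t(H, K) = 3 - (24 + K)²/2 (t(H, K) = 3 - (6*(-2 + 6) + K)²/2 = 3 - (6*4 + K)²/2 = 3 - (24 + K)²/2)
-3763/t(5, -22) = -3763/(3 - (24 - 22)²/2) = -3763/(3 - ½*2²) = -3763/(3 - ½*4) = -3763/(3 - 2) = -3763/1 = -3763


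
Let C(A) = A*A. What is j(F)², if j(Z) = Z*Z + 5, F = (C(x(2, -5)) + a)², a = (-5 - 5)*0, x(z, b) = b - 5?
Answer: 10000001000000025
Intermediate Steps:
x(z, b) = -5 + b
C(A) = A²
a = 0 (a = -10*0 = 0)
F = 10000 (F = ((-5 - 5)² + 0)² = ((-10)² + 0)² = (100 + 0)² = 100² = 10000)
j(Z) = 5 + Z² (j(Z) = Z² + 5 = 5 + Z²)
j(F)² = (5 + 10000²)² = (5 + 100000000)² = 100000005² = 10000001000000025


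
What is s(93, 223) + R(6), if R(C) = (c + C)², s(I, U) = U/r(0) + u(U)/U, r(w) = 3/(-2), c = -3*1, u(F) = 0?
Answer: -419/3 ≈ -139.67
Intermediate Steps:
c = -3
r(w) = -3/2 (r(w) = 3*(-½) = -3/2)
s(I, U) = -2*U/3 (s(I, U) = U/(-3/2) + 0/U = U*(-⅔) + 0 = -2*U/3 + 0 = -2*U/3)
R(C) = (-3 + C)²
s(93, 223) + R(6) = -⅔*223 + (-3 + 6)² = -446/3 + 3² = -446/3 + 9 = -419/3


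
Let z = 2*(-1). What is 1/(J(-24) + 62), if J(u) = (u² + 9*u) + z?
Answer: 1/420 ≈ 0.0023810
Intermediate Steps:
z = -2
J(u) = -2 + u² + 9*u (J(u) = (u² + 9*u) - 2 = -2 + u² + 9*u)
1/(J(-24) + 62) = 1/((-2 + (-24)² + 9*(-24)) + 62) = 1/((-2 + 576 - 216) + 62) = 1/(358 + 62) = 1/420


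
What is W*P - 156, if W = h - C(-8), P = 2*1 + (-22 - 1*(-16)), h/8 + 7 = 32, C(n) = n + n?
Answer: -1020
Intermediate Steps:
C(n) = 2*n
h = 200 (h = -56 + 8*32 = -56 + 256 = 200)
P = -4 (P = 2 + (-22 + 16) = 2 - 6 = -4)
W = 216 (W = 200 - 2*(-8) = 200 - 1*(-16) = 200 + 16 = 216)
W*P - 156 = 216*(-4) - 156 = -864 - 156 = -1020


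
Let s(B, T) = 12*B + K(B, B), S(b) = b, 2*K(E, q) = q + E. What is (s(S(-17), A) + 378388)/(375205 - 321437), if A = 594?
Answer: 378167/53768 ≈ 7.0333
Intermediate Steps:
K(E, q) = E/2 + q/2 (K(E, q) = (q + E)/2 = (E + q)/2 = E/2 + q/2)
s(B, T) = 13*B (s(B, T) = 12*B + (B/2 + B/2) = 12*B + B = 13*B)
(s(S(-17), A) + 378388)/(375205 - 321437) = (13*(-17) + 378388)/(375205 - 321437) = (-221 + 378388)/53768 = 378167*(1/53768) = 378167/53768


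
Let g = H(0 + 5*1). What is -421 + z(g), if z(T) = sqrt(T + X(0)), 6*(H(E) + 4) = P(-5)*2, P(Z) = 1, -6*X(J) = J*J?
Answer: -421 + I*sqrt(33)/3 ≈ -421.0 + 1.9149*I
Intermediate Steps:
X(J) = -J**2/6 (X(J) = -J*J/6 = -J**2/6)
H(E) = -11/3 (H(E) = -4 + (1*2)/6 = -4 + (1/6)*2 = -4 + 1/3 = -11/3)
g = -11/3 ≈ -3.6667
z(T) = sqrt(T) (z(T) = sqrt(T - 1/6*0**2) = sqrt(T - 1/6*0) = sqrt(T + 0) = sqrt(T))
-421 + z(g) = -421 + sqrt(-11/3) = -421 + I*sqrt(33)/3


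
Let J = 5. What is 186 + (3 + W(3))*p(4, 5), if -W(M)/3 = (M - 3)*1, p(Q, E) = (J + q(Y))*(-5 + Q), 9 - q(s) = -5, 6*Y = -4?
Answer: 129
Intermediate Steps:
Y = -⅔ (Y = (⅙)*(-4) = -⅔ ≈ -0.66667)
q(s) = 14 (q(s) = 9 - 1*(-5) = 9 + 5 = 14)
p(Q, E) = -95 + 19*Q (p(Q, E) = (5 + 14)*(-5 + Q) = 19*(-5 + Q) = -95 + 19*Q)
W(M) = 9 - 3*M (W(M) = -3*(M - 3) = -3*(-3 + M) = 9 - 3*M)
186 + (3 + W(3))*p(4, 5) = 186 + (3 + (9 - 3*3))*(-95 + 19*4) = 186 + (3 + (9 - 9))*(-95 + 76) = 186 + (3 + 0)*(-19) = 186 + 3*(-19) = 186 - 57 = 129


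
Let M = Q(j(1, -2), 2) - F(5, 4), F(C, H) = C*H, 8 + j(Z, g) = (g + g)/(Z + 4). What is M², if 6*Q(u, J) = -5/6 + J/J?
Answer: 516961/1296 ≈ 398.89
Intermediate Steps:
j(Z, g) = -8 + 2*g/(4 + Z) (j(Z, g) = -8 + (g + g)/(Z + 4) = -8 + (2*g)/(4 + Z) = -8 + 2*g/(4 + Z))
Q(u, J) = 1/36 (Q(u, J) = (-5/6 + J/J)/6 = (-5*⅙ + 1)/6 = (-⅚ + 1)/6 = (⅙)*(⅙) = 1/36)
M = -719/36 (M = 1/36 - 5*4 = 1/36 - 1*20 = 1/36 - 20 = -719/36 ≈ -19.972)
M² = (-719/36)² = 516961/1296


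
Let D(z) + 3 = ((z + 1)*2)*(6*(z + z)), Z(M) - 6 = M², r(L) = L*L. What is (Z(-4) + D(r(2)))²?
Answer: 249001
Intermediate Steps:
r(L) = L²
Z(M) = 6 + M²
D(z) = -3 + 12*z*(2 + 2*z) (D(z) = -3 + ((z + 1)*2)*(6*(z + z)) = -3 + ((1 + z)*2)*(6*(2*z)) = -3 + (2 + 2*z)*(12*z) = -3 + 12*z*(2 + 2*z))
(Z(-4) + D(r(2)))² = ((6 + (-4)²) + (-3 + 24*2² + 24*(2²)²))² = ((6 + 16) + (-3 + 24*4 + 24*4²))² = (22 + (-3 + 96 + 24*16))² = (22 + (-3 + 96 + 384))² = (22 + 477)² = 499² = 249001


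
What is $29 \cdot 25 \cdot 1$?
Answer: $725$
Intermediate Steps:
$29 \cdot 25 \cdot 1 = 725 \cdot 1 = 725$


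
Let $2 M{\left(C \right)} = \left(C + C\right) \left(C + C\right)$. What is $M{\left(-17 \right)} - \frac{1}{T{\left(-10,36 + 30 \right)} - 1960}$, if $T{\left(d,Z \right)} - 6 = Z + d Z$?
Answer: $\frac{1472745}{2548} \approx 578.0$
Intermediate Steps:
$M{\left(C \right)} = 2 C^{2}$ ($M{\left(C \right)} = \frac{\left(C + C\right) \left(C + C\right)}{2} = \frac{2 C 2 C}{2} = \frac{4 C^{2}}{2} = 2 C^{2}$)
$T{\left(d,Z \right)} = 6 + Z + Z d$ ($T{\left(d,Z \right)} = 6 + \left(Z + d Z\right) = 6 + \left(Z + Z d\right) = 6 + Z + Z d$)
$M{\left(-17 \right)} - \frac{1}{T{\left(-10,36 + 30 \right)} - 1960} = 2 \left(-17\right)^{2} - \frac{1}{\left(6 + \left(36 + 30\right) + \left(36 + 30\right) \left(-10\right)\right) - 1960} = 2 \cdot 289 - \frac{1}{\left(6 + 66 + 66 \left(-10\right)\right) - 1960} = 578 - \frac{1}{\left(6 + 66 - 660\right) - 1960} = 578 - \frac{1}{-588 - 1960} = 578 - \frac{1}{-2548} = 578 - - \frac{1}{2548} = 578 + \frac{1}{2548} = \frac{1472745}{2548}$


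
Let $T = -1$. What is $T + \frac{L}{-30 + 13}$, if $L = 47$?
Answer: $- \frac{64}{17} \approx -3.7647$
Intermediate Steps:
$T + \frac{L}{-30 + 13} = -1 + \frac{1}{-30 + 13} \cdot 47 = -1 + \frac{1}{-17} \cdot 47 = -1 - \frac{47}{17} = - \frac{64}{17}$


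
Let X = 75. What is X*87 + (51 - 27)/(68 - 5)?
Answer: 137033/21 ≈ 6525.4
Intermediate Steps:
X*87 + (51 - 27)/(68 - 5) = 75*87 + (51 - 27)/(68 - 5) = 6525 + 24/63 = 6525 + 24*(1/63) = 6525 + 8/21 = 137033/21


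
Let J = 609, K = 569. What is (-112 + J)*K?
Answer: 282793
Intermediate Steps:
(-112 + J)*K = (-112 + 609)*569 = 497*569 = 282793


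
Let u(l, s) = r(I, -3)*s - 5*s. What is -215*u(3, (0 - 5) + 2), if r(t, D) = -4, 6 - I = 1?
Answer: -5805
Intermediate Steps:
I = 5 (I = 6 - 1*1 = 6 - 1 = 5)
u(l, s) = -9*s (u(l, s) = -4*s - 5*s = -9*s)
-215*u(3, (0 - 5) + 2) = -(-1935)*((0 - 5) + 2) = -(-1935)*(-5 + 2) = -(-1935)*(-3) = -215*27 = -5805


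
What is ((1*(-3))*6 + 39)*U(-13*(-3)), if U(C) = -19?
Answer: -399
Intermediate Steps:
((1*(-3))*6 + 39)*U(-13*(-3)) = ((1*(-3))*6 + 39)*(-19) = (-3*6 + 39)*(-19) = (-18 + 39)*(-19) = 21*(-19) = -399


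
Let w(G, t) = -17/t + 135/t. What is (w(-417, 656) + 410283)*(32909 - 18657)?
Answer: 479483182129/82 ≈ 5.8474e+9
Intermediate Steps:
w(G, t) = 118/t
(w(-417, 656) + 410283)*(32909 - 18657) = (118/656 + 410283)*(32909 - 18657) = (118*(1/656) + 410283)*14252 = (59/328 + 410283)*14252 = (134572883/328)*14252 = 479483182129/82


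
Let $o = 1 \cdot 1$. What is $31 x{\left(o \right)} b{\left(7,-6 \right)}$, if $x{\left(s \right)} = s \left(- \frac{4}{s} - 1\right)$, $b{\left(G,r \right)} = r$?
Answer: $930$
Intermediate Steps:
$o = 1$
$x{\left(s \right)} = s \left(-1 - \frac{4}{s}\right)$
$31 x{\left(o \right)} b{\left(7,-6 \right)} = 31 \left(-4 - 1\right) \left(-6\right) = 31 \left(-5\right) \left(-6\right) = \left(-155\right) \left(-6\right) = 930$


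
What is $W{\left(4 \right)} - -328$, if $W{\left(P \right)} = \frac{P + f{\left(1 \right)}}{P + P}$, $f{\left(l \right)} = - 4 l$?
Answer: $328$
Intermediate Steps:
$W{\left(P \right)} = \frac{-4 + P}{2 P}$ ($W{\left(P \right)} = \frac{P - 4}{P + P} = \frac{P - 4}{2 P} = \left(-4 + P\right) \frac{1}{2 P} = \frac{-4 + P}{2 P}$)
$W{\left(4 \right)} - -328 = \frac{-4 + 4}{2 \cdot 4} - -328 = \frac{1}{2} \cdot \frac{1}{4} \cdot 0 + 328 = 0 + 328 = 328$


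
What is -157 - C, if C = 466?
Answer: -623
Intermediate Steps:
-157 - C = -157 - 1*466 = -157 - 466 = -623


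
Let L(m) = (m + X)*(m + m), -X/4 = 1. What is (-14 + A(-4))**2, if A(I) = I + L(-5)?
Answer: 5184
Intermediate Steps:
X = -4 (X = -4*1 = -4)
L(m) = 2*m*(-4 + m) (L(m) = (m - 4)*(m + m) = (-4 + m)*(2*m) = 2*m*(-4 + m))
A(I) = 90 + I (A(I) = I + 2*(-5)*(-4 - 5) = I + 2*(-5)*(-9) = I + 90 = 90 + I)
(-14 + A(-4))**2 = (-14 + (90 - 4))**2 = (-14 + 86)**2 = 72**2 = 5184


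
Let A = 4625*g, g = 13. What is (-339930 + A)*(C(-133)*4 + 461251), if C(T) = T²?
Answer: -148858218635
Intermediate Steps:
A = 60125 (A = 4625*13 = 60125)
(-339930 + A)*(C(-133)*4 + 461251) = (-339930 + 60125)*((-133)²*4 + 461251) = -279805*(17689*4 + 461251) = -279805*(70756 + 461251) = -279805*532007 = -148858218635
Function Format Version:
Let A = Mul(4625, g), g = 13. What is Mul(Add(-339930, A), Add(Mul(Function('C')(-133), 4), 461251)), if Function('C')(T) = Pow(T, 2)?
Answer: -148858218635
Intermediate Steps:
A = 60125 (A = Mul(4625, 13) = 60125)
Mul(Add(-339930, A), Add(Mul(Function('C')(-133), 4), 461251)) = Mul(Add(-339930, 60125), Add(Mul(Pow(-133, 2), 4), 461251)) = Mul(-279805, Add(Mul(17689, 4), 461251)) = Mul(-279805, Add(70756, 461251)) = Mul(-279805, 532007) = -148858218635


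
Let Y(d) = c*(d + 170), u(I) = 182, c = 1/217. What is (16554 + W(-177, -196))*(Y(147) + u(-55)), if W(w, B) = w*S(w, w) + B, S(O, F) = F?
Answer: 1898467157/217 ≈ 8.7487e+6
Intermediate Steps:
c = 1/217 ≈ 0.0046083
Y(d) = 170/217 + d/217 (Y(d) = (d + 170)/217 = (170 + d)/217 = 170/217 + d/217)
W(w, B) = B + w² (W(w, B) = w*w + B = w² + B = B + w²)
(16554 + W(-177, -196))*(Y(147) + u(-55)) = (16554 + (-196 + (-177)²))*((170/217 + (1/217)*147) + 182) = (16554 + (-196 + 31329))*((170/217 + 21/31) + 182) = (16554 + 31133)*(317/217 + 182) = 47687*(39811/217) = 1898467157/217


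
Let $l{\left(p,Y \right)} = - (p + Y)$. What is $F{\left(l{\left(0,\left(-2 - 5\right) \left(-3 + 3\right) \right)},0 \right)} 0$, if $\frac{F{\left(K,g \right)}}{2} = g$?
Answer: $0$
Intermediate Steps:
$l{\left(p,Y \right)} = - Y - p$ ($l{\left(p,Y \right)} = - (Y + p) = - Y - p$)
$F{\left(K,g \right)} = 2 g$
$F{\left(l{\left(0,\left(-2 - 5\right) \left(-3 + 3\right) \right)},0 \right)} 0 = 2 \cdot 0 \cdot 0 = 0 \cdot 0 = 0$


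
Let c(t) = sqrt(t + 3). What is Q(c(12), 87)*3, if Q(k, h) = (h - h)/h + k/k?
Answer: 3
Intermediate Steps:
c(t) = sqrt(3 + t)
Q(k, h) = 1 (Q(k, h) = 0/h + 1 = 0 + 1 = 1)
Q(c(12), 87)*3 = 1*3 = 3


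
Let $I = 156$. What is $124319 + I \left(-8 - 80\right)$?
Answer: $110591$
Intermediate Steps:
$124319 + I \left(-8 - 80\right) = 124319 + 156 \left(-8 - 80\right) = 124319 + 156 \left(-88\right) = 124319 - 13728 = 110591$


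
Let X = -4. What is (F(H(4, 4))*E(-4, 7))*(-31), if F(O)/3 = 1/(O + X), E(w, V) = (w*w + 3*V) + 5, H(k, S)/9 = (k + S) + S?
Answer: -1953/52 ≈ -37.558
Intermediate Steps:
H(k, S) = 9*k + 18*S (H(k, S) = 9*((k + S) + S) = 9*((S + k) + S) = 9*(k + 2*S) = 9*k + 18*S)
E(w, V) = 5 + w² + 3*V (E(w, V) = (w² + 3*V) + 5 = 5 + w² + 3*V)
F(O) = 3/(-4 + O) (F(O) = 3/(O - 4) = 3/(-4 + O))
(F(H(4, 4))*E(-4, 7))*(-31) = ((3/(-4 + (9*4 + 18*4)))*(5 + (-4)² + 3*7))*(-31) = ((3/(-4 + (36 + 72)))*(5 + 16 + 21))*(-31) = ((3/(-4 + 108))*42)*(-31) = ((3/104)*42)*(-31) = (63/52)*(-31) = -1953/52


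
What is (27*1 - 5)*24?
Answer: 528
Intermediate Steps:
(27*1 - 5)*24 = (27 - 5)*24 = 22*24 = 528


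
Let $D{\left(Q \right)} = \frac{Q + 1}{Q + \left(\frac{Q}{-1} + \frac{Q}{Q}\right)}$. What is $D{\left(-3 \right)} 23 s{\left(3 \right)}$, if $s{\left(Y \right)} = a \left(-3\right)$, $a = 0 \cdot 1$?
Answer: $0$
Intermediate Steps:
$a = 0$
$s{\left(Y \right)} = 0$ ($s{\left(Y \right)} = 0 \left(-3\right) = 0$)
$D{\left(Q \right)} = 1 + Q$ ($D{\left(Q \right)} = \frac{1 + Q}{Q + \left(Q \left(-1\right) + 1\right)} = \frac{1 + Q}{Q - \left(-1 + Q\right)} = \frac{1 + Q}{1} = \left(1 + Q\right) 1 = 1 + Q$)
$D{\left(-3 \right)} 23 s{\left(3 \right)} = \left(1 - 3\right) 23 \cdot 0 = \left(-2\right) 23 \cdot 0 = \left(-46\right) 0 = 0$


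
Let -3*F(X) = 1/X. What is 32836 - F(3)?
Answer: 295525/9 ≈ 32836.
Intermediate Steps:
F(X) = -1/(3*X)
32836 - F(3) = 32836 - (-1)/(3*3) = 32836 - 1*(-⅑) = 32836 + ⅑ = 295525/9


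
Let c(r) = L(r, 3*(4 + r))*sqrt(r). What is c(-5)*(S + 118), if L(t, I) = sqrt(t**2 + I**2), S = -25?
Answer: 93*I*sqrt(170) ≈ 1212.6*I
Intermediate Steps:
L(t, I) = sqrt(I**2 + t**2)
c(r) = sqrt(r)*sqrt(r**2 + (12 + 3*r)**2) (c(r) = sqrt((3*(4 + r))**2 + r**2)*sqrt(r) = sqrt((12 + 3*r)**2 + r**2)*sqrt(r) = sqrt(r**2 + (12 + 3*r)**2)*sqrt(r) = sqrt(r)*sqrt(r**2 + (12 + 3*r)**2))
c(-5)*(S + 118) = (sqrt(-5)*sqrt((-5)**2 + 9*(4 - 5)**2))*(-25 + 118) = ((I*sqrt(5))*sqrt(25 + 9*(-1)**2))*93 = ((I*sqrt(5))*sqrt(25 + 9*1))*93 = ((I*sqrt(5))*sqrt(25 + 9))*93 = ((I*sqrt(5))*sqrt(34))*93 = (I*sqrt(170))*93 = 93*I*sqrt(170)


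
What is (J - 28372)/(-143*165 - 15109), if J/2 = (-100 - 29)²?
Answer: -2455/19352 ≈ -0.12686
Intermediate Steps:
J = 33282 (J = 2*(-100 - 29)² = 2*(-129)² = 2*16641 = 33282)
(J - 28372)/(-143*165 - 15109) = (33282 - 28372)/(-143*165 - 15109) = 4910/(-23595 - 15109) = 4910/(-38704) = 4910*(-1/38704) = -2455/19352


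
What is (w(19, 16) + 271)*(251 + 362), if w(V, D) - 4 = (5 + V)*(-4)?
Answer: 109727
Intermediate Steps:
w(V, D) = -16 - 4*V (w(V, D) = 4 + (5 + V)*(-4) = 4 + (-20 - 4*V) = -16 - 4*V)
(w(19, 16) + 271)*(251 + 362) = ((-16 - 4*19) + 271)*(251 + 362) = ((-16 - 76) + 271)*613 = (-92 + 271)*613 = 179*613 = 109727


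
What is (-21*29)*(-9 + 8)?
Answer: 609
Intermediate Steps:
(-21*29)*(-9 + 8) = -609*(-1) = 609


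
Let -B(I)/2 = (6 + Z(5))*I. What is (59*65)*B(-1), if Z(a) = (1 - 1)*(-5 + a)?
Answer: 46020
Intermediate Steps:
Z(a) = 0 (Z(a) = 0*(-5 + a) = 0)
B(I) = -12*I (B(I) = -2*(6 + 0)*I = -12*I)
(59*65)*B(-1) = (59*65)*(-12*(-1)) = 3835*12 = 46020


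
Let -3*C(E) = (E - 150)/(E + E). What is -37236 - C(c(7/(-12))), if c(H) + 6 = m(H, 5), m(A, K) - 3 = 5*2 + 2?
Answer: -670295/18 ≈ -37239.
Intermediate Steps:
m(A, K) = 15 (m(A, K) = 3 + (5*2 + 2) = 3 + (10 + 2) = 3 + 12 = 15)
c(H) = 9 (c(H) = -6 + 15 = 9)
C(E) = -(-150 + E)/(6*E) (C(E) = -(E - 150)/(3*(E + E)) = -(-150 + E)/(3*(2*E)) = -(-150 + E)*1/(2*E)/3 = -(-150 + E)/(6*E))
-37236 - C(c(7/(-12))) = -37236 - (150 - 1*9)/(6*9) = -37236 - (150 - 9)/(6*9) = -37236 - 141/(6*9) = -37236 - 1*47/18 = -37236 - 47/18 = -670295/18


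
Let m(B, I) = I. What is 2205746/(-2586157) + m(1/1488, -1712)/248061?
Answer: -551587059290/641524691577 ≈ -0.85981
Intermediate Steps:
2205746/(-2586157) + m(1/1488, -1712)/248061 = 2205746/(-2586157) - 1712/248061 = 2205746*(-1/2586157) - 1712*1/248061 = -2205746/2586157 - 1712/248061 = -551587059290/641524691577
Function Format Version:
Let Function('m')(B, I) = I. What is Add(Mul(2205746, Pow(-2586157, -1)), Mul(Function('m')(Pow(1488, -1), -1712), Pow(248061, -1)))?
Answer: Rational(-551587059290, 641524691577) ≈ -0.85981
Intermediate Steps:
Add(Mul(2205746, Pow(-2586157, -1)), Mul(Function('m')(Pow(1488, -1), -1712), Pow(248061, -1))) = Add(Mul(2205746, Pow(-2586157, -1)), Mul(-1712, Pow(248061, -1))) = Add(Mul(2205746, Rational(-1, 2586157)), Mul(-1712, Rational(1, 248061))) = Add(Rational(-2205746, 2586157), Rational(-1712, 248061)) = Rational(-551587059290, 641524691577)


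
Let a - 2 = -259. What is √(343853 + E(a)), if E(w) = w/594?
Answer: 5*√539215842/198 ≈ 586.39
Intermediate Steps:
a = -257 (a = 2 - 259 = -257)
E(w) = w/594 (E(w) = w*(1/594) = w/594)
√(343853 + E(a)) = √(343853 + (1/594)*(-257)) = √(343853 - 257/594) = √(204248425/594) = 5*√539215842/198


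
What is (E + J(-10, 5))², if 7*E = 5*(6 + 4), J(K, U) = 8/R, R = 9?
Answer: 256036/3969 ≈ 64.509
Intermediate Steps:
J(K, U) = 8/9
E = 50/7 (E = (5*(6 + 4))/7 = (5*10)/7 = (⅐)*50 = 50/7 ≈ 7.1429)
(E + J(-10, 5))² = (50/7 + 8/9)² = (506/63)² = 256036/3969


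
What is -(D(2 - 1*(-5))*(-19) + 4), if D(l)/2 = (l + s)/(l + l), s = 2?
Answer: 143/7 ≈ 20.429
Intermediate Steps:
D(l) = (2 + l)/l (D(l) = 2*((l + 2)/(l + l)) = 2*((2 + l)/((2*l))) = 2*((2 + l)*(1/(2*l))) = 2*((2 + l)/(2*l)) = (2 + l)/l)
-(D(2 - 1*(-5))*(-19) + 4) = -(((2 + (2 - 1*(-5)))/(2 - 1*(-5)))*(-19) + 4) = -(((2 + (2 + 5))/(2 + 5))*(-19) + 4) = -(((2 + 7)/7)*(-19) + 4) = -(((1/7)*9)*(-19) + 4) = -((9/7)*(-19) + 4) = -(-171/7 + 4) = -1*(-143/7) = 143/7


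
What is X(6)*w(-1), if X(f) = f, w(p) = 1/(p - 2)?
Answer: -2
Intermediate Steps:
w(p) = 1/(-2 + p)
X(6)*w(-1) = 6/(-2 - 1) = 6/(-3) = 6*(-1/3) = -2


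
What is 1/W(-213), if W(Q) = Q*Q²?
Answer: -1/9663597 ≈ -1.0348e-7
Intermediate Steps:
W(Q) = Q³
1/W(-213) = 1/((-213)³) = 1/(-9663597) = -1/9663597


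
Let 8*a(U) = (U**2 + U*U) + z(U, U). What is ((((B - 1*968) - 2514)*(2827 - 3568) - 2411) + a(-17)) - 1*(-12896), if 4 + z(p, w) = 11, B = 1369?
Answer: 12610329/8 ≈ 1.5763e+6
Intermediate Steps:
z(p, w) = 7 (z(p, w) = -4 + 11 = 7)
a(U) = 7/8 + U**2/4 (a(U) = ((U**2 + U*U) + 7)/8 = ((U**2 + U**2) + 7)/8 = (2*U**2 + 7)/8 = (7 + 2*U**2)/8 = 7/8 + U**2/4)
((((B - 1*968) - 2514)*(2827 - 3568) - 2411) + a(-17)) - 1*(-12896) = ((((1369 - 1*968) - 2514)*(2827 - 3568) - 2411) + (7/8 + (1/4)*(-17)**2)) - 1*(-12896) = ((((1369 - 968) - 2514)*(-741) - 2411) + (7/8 + (1/4)*289)) + 12896 = (((401 - 2514)*(-741) - 2411) + (7/8 + 289/4)) + 12896 = ((-2113*(-741) - 2411) + 585/8) + 12896 = ((1565733 - 2411) + 585/8) + 12896 = (1563322 + 585/8) + 12896 = 12507161/8 + 12896 = 12610329/8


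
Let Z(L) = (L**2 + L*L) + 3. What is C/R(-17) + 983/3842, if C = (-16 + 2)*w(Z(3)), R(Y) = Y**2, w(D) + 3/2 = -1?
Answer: 24621/65314 ≈ 0.37696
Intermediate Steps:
Z(L) = 3 + 2*L**2 (Z(L) = (L**2 + L**2) + 3 = 2*L**2 + 3 = 3 + 2*L**2)
w(D) = -5/2 (w(D) = -3/2 - 1 = -5/2)
C = 35 (C = (-16 + 2)*(-5/2) = -14*(-5/2) = 35)
C/R(-17) + 983/3842 = 35/((-17)**2) + 983/3842 = 35/289 + 983*(1/3842) = 35*(1/289) + 983/3842 = 35/289 + 983/3842 = 24621/65314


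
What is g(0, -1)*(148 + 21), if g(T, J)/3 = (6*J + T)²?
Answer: 18252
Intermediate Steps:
g(T, J) = 3*(T + 6*J)² (g(T, J) = 3*(6*J + T)² = 3*(T + 6*J)²)
g(0, -1)*(148 + 21) = (3*(0 + 6*(-1))²)*(148 + 21) = (3*(0 - 6)²)*169 = (3*(-6)²)*169 = (3*36)*169 = 108*169 = 18252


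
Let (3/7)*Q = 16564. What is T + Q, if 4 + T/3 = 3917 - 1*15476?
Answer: 11881/3 ≈ 3960.3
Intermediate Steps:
Q = 115948/3 (Q = (7/3)*16564 = 115948/3 ≈ 38649.)
T = -34689 (T = -12 + 3*(3917 - 1*15476) = -12 + 3*(3917 - 15476) = -12 + 3*(-11559) = -12 - 34677 = -34689)
T + Q = -34689 + 115948/3 = 11881/3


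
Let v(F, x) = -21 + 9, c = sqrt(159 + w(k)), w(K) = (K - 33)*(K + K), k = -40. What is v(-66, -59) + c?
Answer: -12 + sqrt(5999) ≈ 65.453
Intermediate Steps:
w(K) = 2*K*(-33 + K) (w(K) = (-33 + K)*(2*K) = 2*K*(-33 + K))
c = sqrt(5999) (c = sqrt(159 + 2*(-40)*(-33 - 40)) = sqrt(159 + 2*(-40)*(-73)) = sqrt(159 + 5840) = sqrt(5999) ≈ 77.453)
v(F, x) = -12
v(-66, -59) + c = -12 + sqrt(5999)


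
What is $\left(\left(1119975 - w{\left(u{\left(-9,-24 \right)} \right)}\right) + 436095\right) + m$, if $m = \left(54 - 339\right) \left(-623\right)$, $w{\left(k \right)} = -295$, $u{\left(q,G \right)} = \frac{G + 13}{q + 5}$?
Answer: $1733920$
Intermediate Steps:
$u{\left(q,G \right)} = \frac{13 + G}{5 + q}$
$m = 177555$ ($m = \left(-285\right) \left(-623\right) = 177555$)
$\left(\left(1119975 - w{\left(u{\left(-9,-24 \right)} \right)}\right) + 436095\right) + m = \left(\left(1119975 - -295\right) + 436095\right) + 177555 = \left(\left(1119975 + 295\right) + 436095\right) + 177555 = \left(1120270 + 436095\right) + 177555 = 1556365 + 177555 = 1733920$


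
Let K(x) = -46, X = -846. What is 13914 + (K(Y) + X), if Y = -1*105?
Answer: 13022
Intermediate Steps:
Y = -105
13914 + (K(Y) + X) = 13914 + (-46 - 846) = 13914 - 892 = 13022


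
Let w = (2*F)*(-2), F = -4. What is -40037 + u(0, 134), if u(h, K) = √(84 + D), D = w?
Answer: -40027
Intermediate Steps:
w = 16 (w = (2*(-4))*(-2) = -8*(-2) = 16)
D = 16
u(h, K) = 10 (u(h, K) = √(84 + 16) = √100 = 10)
-40037 + u(0, 134) = -40037 + 10 = -40027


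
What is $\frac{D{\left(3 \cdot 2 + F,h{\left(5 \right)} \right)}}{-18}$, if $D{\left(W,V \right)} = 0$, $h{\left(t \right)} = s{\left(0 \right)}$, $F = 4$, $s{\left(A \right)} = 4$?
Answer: $0$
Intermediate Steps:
$h{\left(t \right)} = 4$
$\frac{D{\left(3 \cdot 2 + F,h{\left(5 \right)} \right)}}{-18} = \frac{1}{-18} \cdot 0 = \left(- \frac{1}{18}\right) 0 = 0$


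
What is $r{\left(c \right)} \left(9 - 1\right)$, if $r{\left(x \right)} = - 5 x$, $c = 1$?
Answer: $-40$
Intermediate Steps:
$r{\left(c \right)} \left(9 - 1\right) = \left(-5\right) 1 \left(9 - 1\right) = \left(-5\right) 8 = -40$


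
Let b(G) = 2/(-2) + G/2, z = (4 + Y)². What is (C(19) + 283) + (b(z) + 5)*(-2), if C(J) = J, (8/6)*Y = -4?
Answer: 293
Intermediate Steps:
Y = -3 (Y = (¾)*(-4) = -3)
z = 1 (z = (4 - 3)² = 1² = 1)
b(G) = -1 + G/2 (b(G) = 2*(-½) + G*(½) = -1 + G/2)
(C(19) + 283) + (b(z) + 5)*(-2) = (19 + 283) + ((-1 + (½)*1) + 5)*(-2) = 302 + ((-1 + ½) + 5)*(-2) = 302 + (-½ + 5)*(-2) = 302 + (9/2)*(-2) = 302 - 9 = 293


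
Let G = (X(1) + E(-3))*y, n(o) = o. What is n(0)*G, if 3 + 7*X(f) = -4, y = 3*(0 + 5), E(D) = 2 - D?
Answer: 0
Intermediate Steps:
y = 15 (y = 3*5 = 15)
X(f) = -1 (X(f) = -3/7 + (⅐)*(-4) = -3/7 - 4/7 = -1)
G = 60 (G = (-1 + (2 - 1*(-3)))*15 = (-1 + (2 + 3))*15 = (-1 + 5)*15 = 4*15 = 60)
n(0)*G = 0*60 = 0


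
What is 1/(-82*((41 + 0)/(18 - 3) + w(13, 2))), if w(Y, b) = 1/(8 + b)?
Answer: -3/697 ≈ -0.0043042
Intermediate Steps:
1/(-82*((41 + 0)/(18 - 3) + w(13, 2))) = 1/(-82*((41 + 0)/(18 - 3) + 1/(8 + 2))) = 1/(-82*(41/15 + 1/10)) = 1/(-82*17/6) = 1/(-697/3) = -3/697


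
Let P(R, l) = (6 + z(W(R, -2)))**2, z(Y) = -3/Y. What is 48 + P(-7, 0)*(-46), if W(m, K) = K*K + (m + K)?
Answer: -48894/25 ≈ -1955.8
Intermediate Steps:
W(m, K) = K + m + K**2 (W(m, K) = K**2 + (K + m) = K + m + K**2)
P(R, l) = (6 - 3/(2 + R))**2 (P(R, l) = (6 - 3/(-2 + R + (-2)**2))**2 = (6 - 3/(-2 + R + 4))**2 = (6 - 3/(2 + R))**2)
48 + P(-7, 0)*(-46) = 48 + (9*(3 + 2*(-7))**2/(2 - 7)**2)*(-46) = 48 + (9*(3 - 14)**2/(-5)**2)*(-46) = 48 + (9*(1/25)*(-11)**2)*(-46) = 48 + (9*(1/25)*121)*(-46) = 48 + (1089/25)*(-46) = 48 - 50094/25 = -48894/25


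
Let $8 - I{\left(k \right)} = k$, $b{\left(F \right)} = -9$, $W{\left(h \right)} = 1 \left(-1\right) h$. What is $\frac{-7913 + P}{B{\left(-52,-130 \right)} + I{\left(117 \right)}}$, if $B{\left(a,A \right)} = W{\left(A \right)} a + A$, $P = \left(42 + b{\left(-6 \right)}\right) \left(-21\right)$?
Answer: $\frac{8606}{6999} \approx 1.2296$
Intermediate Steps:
$W{\left(h \right)} = - h$
$I{\left(k \right)} = 8 - k$
$P = -693$ ($P = \left(42 - 9\right) \left(-21\right) = 33 \left(-21\right) = -693$)
$B{\left(a,A \right)} = A - A a$ ($B{\left(a,A \right)} = - A a + A = A - A a$)
$\frac{-7913 + P}{B{\left(-52,-130 \right)} + I{\left(117 \right)}} = \frac{-7913 - 693}{- 130 \left(1 - -52\right) + \left(8 - 117\right)} = - \frac{8606}{- 130 \left(1 + 52\right) + \left(8 - 117\right)} = - \frac{8606}{\left(-130\right) 53 - 109} = - \frac{8606}{-6890 - 109} = - \frac{8606}{-6999} = \left(-8606\right) \left(- \frac{1}{6999}\right) = \frac{8606}{6999}$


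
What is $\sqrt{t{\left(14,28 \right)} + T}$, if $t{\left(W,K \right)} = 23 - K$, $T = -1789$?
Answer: $i \sqrt{1794} \approx 42.356 i$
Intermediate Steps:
$\sqrt{t{\left(14,28 \right)} + T} = \sqrt{\left(23 - 28\right) - 1789} = \sqrt{-5 - 1789} = \sqrt{-1794} = i \sqrt{1794}$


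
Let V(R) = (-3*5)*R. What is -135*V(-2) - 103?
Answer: -4153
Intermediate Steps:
V(R) = -15*R
-135*V(-2) - 103 = -(-2025)*(-2) - 103 = -135*30 - 103 = -4050 - 103 = -4153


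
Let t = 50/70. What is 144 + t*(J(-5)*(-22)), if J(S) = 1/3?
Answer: 2914/21 ≈ 138.76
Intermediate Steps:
J(S) = ⅓
t = 5/7 (t = 50*(1/70) = 5/7 ≈ 0.71429)
144 + t*(J(-5)*(-22)) = 144 + 5*((⅓)*(-22))/7 = 144 + (5/7)*(-22/3) = 144 - 110/21 = 2914/21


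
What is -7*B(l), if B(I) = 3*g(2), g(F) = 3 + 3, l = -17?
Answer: -126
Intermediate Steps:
g(F) = 6
B(I) = 18 (B(I) = 3*6 = 18)
-7*B(l) = -7*18 = -126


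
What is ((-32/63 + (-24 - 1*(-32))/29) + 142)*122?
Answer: 31599220/1827 ≈ 17296.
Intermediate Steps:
((-32/63 + (-24 - 1*(-32))/29) + 142)*122 = ((-32*1/63 + (-24 + 32)*(1/29)) + 142)*122 = ((-32/63 + 8*(1/29)) + 142)*122 = ((-32/63 + 8/29) + 142)*122 = (-424/1827 + 142)*122 = (259010/1827)*122 = 31599220/1827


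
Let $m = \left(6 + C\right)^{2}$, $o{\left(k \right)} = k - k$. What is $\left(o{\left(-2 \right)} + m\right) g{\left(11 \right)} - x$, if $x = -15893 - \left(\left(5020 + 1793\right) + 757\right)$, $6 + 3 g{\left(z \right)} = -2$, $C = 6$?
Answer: $23079$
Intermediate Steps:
$o{\left(k \right)} = 0$
$g{\left(z \right)} = - \frac{8}{3}$ ($g{\left(z \right)} = -2 + \frac{1}{3} \left(-2\right) = -2 - \frac{2}{3} = - \frac{8}{3}$)
$m = 144$ ($m = \left(6 + 6\right)^{2} = 12^{2} = 144$)
$x = -23463$ ($x = -15893 - \left(6813 + 757\right) = -15893 - 7570 = -23463$)
$\left(o{\left(-2 \right)} + m\right) g{\left(11 \right)} - x = \left(0 + 144\right) \left(- \frac{8}{3}\right) - -23463 = 144 \left(- \frac{8}{3}\right) + 23463 = -384 + 23463 = 23079$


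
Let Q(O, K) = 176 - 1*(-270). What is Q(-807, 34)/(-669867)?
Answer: -446/669867 ≈ -0.00066580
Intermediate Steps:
Q(O, K) = 446 (Q(O, K) = 176 + 270 = 446)
Q(-807, 34)/(-669867) = 446/(-669867) = 446*(-1/669867) = -446/669867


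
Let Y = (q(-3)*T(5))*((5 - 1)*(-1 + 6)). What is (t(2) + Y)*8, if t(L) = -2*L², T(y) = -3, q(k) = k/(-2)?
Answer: -784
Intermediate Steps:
q(k) = -k/2 (q(k) = k*(-½) = -k/2)
Y = -90 (Y = (-½*(-3)*(-3))*((5 - 1)*(-1 + 6)) = ((3/2)*(-3))*(4*5) = -9/2*20 = -90)
(t(2) + Y)*8 = (-2*2² - 90)*8 = (-2*4 - 90)*8 = (-8 - 90)*8 = -98*8 = -784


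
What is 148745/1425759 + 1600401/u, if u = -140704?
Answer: -2260857112879/200609994336 ≈ -11.270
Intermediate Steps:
148745/1425759 + 1600401/u = 148745/1425759 + 1600401/(-140704) = 148745*(1/1425759) + 1600401*(-1/140704) = 148745/1425759 - 1600401/140704 = -2260857112879/200609994336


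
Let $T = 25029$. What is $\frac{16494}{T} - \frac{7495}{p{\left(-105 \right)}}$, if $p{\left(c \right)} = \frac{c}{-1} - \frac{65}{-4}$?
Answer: $- \frac{49491322}{809271} \approx -61.155$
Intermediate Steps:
$p{\left(c \right)} = \frac{65}{4} - c$ ($p{\left(c \right)} = c \left(-1\right) - - \frac{65}{4} = - c + \frac{65}{4} = \frac{65}{4} - c$)
$\frac{16494}{T} - \frac{7495}{p{\left(-105 \right)}} = \frac{16494}{25029} - \frac{7495}{\frac{65}{4} - -105} = 16494 \cdot \frac{1}{25029} - \frac{7495}{\frac{65}{4} + 105} = \frac{5498}{8343} - \frac{7495}{\frac{485}{4}} = \frac{5498}{8343} - \frac{5996}{97} = - \frac{49491322}{809271}$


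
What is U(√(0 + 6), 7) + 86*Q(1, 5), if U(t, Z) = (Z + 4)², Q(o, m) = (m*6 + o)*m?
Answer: 13451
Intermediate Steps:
Q(o, m) = m*(o + 6*m) (Q(o, m) = (6*m + o)*m = (o + 6*m)*m = m*(o + 6*m))
U(t, Z) = (4 + Z)²
U(√(0 + 6), 7) + 86*Q(1, 5) = (4 + 7)² + 86*(5*(1 + 6*5)) = 11² + 86*(5*(1 + 30)) = 121 + 86*(5*31) = 121 + 86*155 = 121 + 13330 = 13451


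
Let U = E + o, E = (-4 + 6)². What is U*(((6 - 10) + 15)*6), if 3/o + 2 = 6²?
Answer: 4587/17 ≈ 269.82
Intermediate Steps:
E = 4 (E = 2² = 4)
o = 3/34 (o = 3/(-2 + 6²) = 3/(-2 + 36) = 3/34 ≈ 0.088235)
U = 139/34 (U = 4 + 3/34 = 139/34 ≈ 4.0882)
U*(((6 - 10) + 15)*6) = 139*(((6 - 10) + 15)*6)/34 = 139*((-4 + 15)*6)/34 = 139*(11*6)/34 = (139/34)*66 = 4587/17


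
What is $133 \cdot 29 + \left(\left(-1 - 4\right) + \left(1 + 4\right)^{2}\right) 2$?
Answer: $3897$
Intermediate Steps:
$133 \cdot 29 + \left(\left(-1 - 4\right) + \left(1 + 4\right)^{2}\right) 2 = 3857 + \left(\left(-1 - 4\right) + 5^{2}\right) 2 = 3857 + \left(-5 + 25\right) 2 = 3857 + 20 \cdot 2 = 3857 + 40 = 3897$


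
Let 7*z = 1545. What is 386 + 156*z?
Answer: 243722/7 ≈ 34817.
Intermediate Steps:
z = 1545/7 (z = (1/7)*1545 = 1545/7 ≈ 220.71)
386 + 156*z = 386 + 156*(1545/7) = 386 + 241020/7 = 243722/7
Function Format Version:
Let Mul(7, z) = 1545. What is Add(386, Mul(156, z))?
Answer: Rational(243722, 7) ≈ 34817.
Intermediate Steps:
z = Rational(1545, 7) (z = Mul(Rational(1, 7), 1545) = Rational(1545, 7) ≈ 220.71)
Add(386, Mul(156, z)) = Add(386, Mul(156, Rational(1545, 7))) = Add(386, Rational(241020, 7)) = Rational(243722, 7)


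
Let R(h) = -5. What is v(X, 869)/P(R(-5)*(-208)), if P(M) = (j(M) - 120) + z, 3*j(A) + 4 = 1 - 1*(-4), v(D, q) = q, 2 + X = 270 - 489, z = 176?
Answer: 2607/169 ≈ 15.426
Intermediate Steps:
X = -221 (X = -2 + (270 - 489) = -2 - 219 = -221)
j(A) = ⅓ (j(A) = -4/3 + (1 - 1*(-4))/3 = -4/3 + (1 + 4)/3 = -4/3 + (⅓)*5 = -4/3 + 5/3 = ⅓)
P(M) = 169/3 (P(M) = (⅓ - 120) + 176 = -359/3 + 176 = 169/3)
v(X, 869)/P(R(-5)*(-208)) = 869/(169/3) = 869*(3/169) = 2607/169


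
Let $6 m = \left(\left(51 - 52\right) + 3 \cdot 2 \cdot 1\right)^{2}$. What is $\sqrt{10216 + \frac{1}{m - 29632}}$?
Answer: $\frac{\sqrt{322836900781822}}{177767} \approx 101.07$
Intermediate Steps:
$m = \frac{25}{6}$ ($m = \frac{\left(\left(51 - 52\right) + 3 \cdot 2 \cdot 1\right)^{2}}{6} = \frac{\left(-1 + 6 \cdot 1\right)^{2}}{6} = \frac{\left(-1 + 6\right)^{2}}{6} = \frac{5^{2}}{6} = \frac{1}{6} \cdot 25 = \frac{25}{6} \approx 4.1667$)
$\sqrt{10216 + \frac{1}{m - 29632}} = \sqrt{10216 + \frac{1}{\frac{25}{6} - 29632}} = \sqrt{10216 + \frac{1}{- \frac{177767}{6}}} = \sqrt{10216 - \frac{6}{177767}} = \sqrt{\frac{1816067666}{177767}} = \frac{\sqrt{322836900781822}}{177767}$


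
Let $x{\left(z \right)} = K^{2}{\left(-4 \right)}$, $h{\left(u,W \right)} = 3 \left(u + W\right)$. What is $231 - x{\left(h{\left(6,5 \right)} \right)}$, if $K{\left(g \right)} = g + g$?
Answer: $167$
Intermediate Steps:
$h{\left(u,W \right)} = 3 W + 3 u$ ($h{\left(u,W \right)} = 3 \left(W + u\right) = 3 W + 3 u$)
$K{\left(g \right)} = 2 g$
$x{\left(z \right)} = 64$ ($x{\left(z \right)} = \left(2 \left(-4\right)\right)^{2} = \left(-8\right)^{2} = 64$)
$231 - x{\left(h{\left(6,5 \right)} \right)} = 231 - 64 = 167$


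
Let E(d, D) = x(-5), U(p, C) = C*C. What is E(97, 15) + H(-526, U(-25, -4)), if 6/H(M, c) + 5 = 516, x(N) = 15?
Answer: 7671/511 ≈ 15.012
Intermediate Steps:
U(p, C) = C²
E(d, D) = 15
H(M, c) = 6/511 (H(M, c) = 6/(-5 + 516) = 6/511)
E(97, 15) + H(-526, U(-25, -4)) = 15 + 6/511 = 7671/511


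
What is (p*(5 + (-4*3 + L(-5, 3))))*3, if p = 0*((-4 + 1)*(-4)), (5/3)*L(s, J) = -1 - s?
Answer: 0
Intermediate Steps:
L(s, J) = -⅗ - 3*s/5 (L(s, J) = 3*(-1 - s)/5 = -⅗ - 3*s/5)
p = 0 (p = 0*(-3*(-4)) = 0*12 = 0)
(p*(5 + (-4*3 + L(-5, 3))))*3 = (0*(5 + (-4*3 + (-⅗ - ⅗*(-5)))))*3 = (0*(5 + (-12 + (-⅗ + 3))))*3 = (0*(5 + (-12 + 12/5)))*3 = (0*(5 - 48/5))*3 = (0*(-23/5))*3 = 0*3 = 0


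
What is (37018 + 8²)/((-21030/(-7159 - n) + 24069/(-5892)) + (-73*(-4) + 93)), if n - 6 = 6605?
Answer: 33428533032/344762467 ≈ 96.961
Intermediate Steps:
n = 6611 (n = 6 + 6605 = 6611)
(37018 + 8²)/((-21030/(-7159 - n) + 24069/(-5892)) + (-73*(-4) + 93)) = (37018 + 8²)/((-21030/(-7159 - 1*6611) + 24069/(-5892)) + (-73*(-4) + 93)) = (37018 + 64)/((-21030/(-7159 - 6611) + 24069*(-1/5892)) + (292 + 93)) = 37082/((-21030/(-13770) - 8023/1964) + 385) = 37082/((-21030*(-1/13770) - 8023/1964) + 385) = 37082/((701/459 - 8023/1964) + 385) = 37082/(-2305793/901476 + 385) = 37082/(344762467/901476) = 37082*(901476/344762467) = 33428533032/344762467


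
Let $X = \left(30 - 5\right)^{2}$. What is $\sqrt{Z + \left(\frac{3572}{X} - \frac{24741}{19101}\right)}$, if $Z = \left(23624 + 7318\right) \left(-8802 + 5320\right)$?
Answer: $\frac{i \sqrt{2729774973365156017}}{159175} \approx 10380.0 i$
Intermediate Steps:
$X = 625$ ($X = 25^{2} = 625$)
$Z = -107740044$ ($Z = 30942 \left(-3482\right) = -107740044$)
$\sqrt{Z + \left(\frac{3572}{X} - \frac{24741}{19101}\right)} = \sqrt{-107740044 + \left(\frac{3572}{625} - \frac{24741}{19101}\right)} = \sqrt{-107740044 + \left(3572 \cdot \frac{1}{625} - \frac{8247}{6367}\right)} = \sqrt{-107740044 + \left(\frac{3572}{625} - \frac{8247}{6367}\right)} = \sqrt{-107740044 + \frac{17588549}{3979375}} = \sqrt{- \frac{428738020003951}{3979375}} = \frac{i \sqrt{2729774973365156017}}{159175}$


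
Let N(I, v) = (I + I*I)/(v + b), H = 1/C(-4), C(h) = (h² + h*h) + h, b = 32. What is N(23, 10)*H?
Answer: 23/49 ≈ 0.46939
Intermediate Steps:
C(h) = h + 2*h² (C(h) = (h² + h²) + h = 2*h² + h = h + 2*h²)
H = 1/28 (H = 1/(-4*(1 + 2*(-4))) = 1/(-4*(1 - 8)) = 1/(-4*(-7)) = 1/28 ≈ 0.035714)
N(I, v) = (I + I²)/(32 + v) (N(I, v) = (I + I*I)/(v + 32) = (I + I²)/(32 + v))
N(23, 10)*H = (23*(1 + 23)/(32 + 10))*(1/28) = (23*24/42)*(1/28) = (23*(1/42)*24)*(1/28) = (92/7)*(1/28) = 23/49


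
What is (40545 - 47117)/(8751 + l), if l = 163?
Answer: -3286/4457 ≈ -0.73727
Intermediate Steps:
(40545 - 47117)/(8751 + l) = (40545 - 47117)/(8751 + 163) = -6572/8914 = -6572*1/8914 = -3286/4457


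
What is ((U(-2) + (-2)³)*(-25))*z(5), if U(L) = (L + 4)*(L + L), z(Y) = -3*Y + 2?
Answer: -5200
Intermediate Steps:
z(Y) = 2 - 3*Y
U(L) = 2*L*(4 + L) (U(L) = (4 + L)*(2*L) = 2*L*(4 + L))
((U(-2) + (-2)³)*(-25))*z(5) = ((2*(-2)*(4 - 2) + (-2)³)*(-25))*(2 - 3*5) = ((2*(-2)*2 - 8)*(-25))*(2 - 15) = ((-8 - 8)*(-25))*(-13) = -16*(-25)*(-13) = 400*(-13) = -5200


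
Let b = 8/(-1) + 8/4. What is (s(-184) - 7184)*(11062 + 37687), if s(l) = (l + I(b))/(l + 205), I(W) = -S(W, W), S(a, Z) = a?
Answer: -7363146458/21 ≈ -3.5063e+8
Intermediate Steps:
b = -6 (b = 8*(-1) + 8*(¼) = -8 + 2 = -6)
I(W) = -W
s(l) = (6 + l)/(205 + l) (s(l) = (l - 1*(-6))/(l + 205) = (l + 6)/(205 + l) = (6 + l)/(205 + l))
(s(-184) - 7184)*(11062 + 37687) = ((6 - 184)/(205 - 184) - 7184)*(11062 + 37687) = (-178/21 - 7184)*48749 = -151042/21*48749 = -7363146458/21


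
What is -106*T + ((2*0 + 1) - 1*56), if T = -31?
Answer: 3231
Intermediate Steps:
-106*T + ((2*0 + 1) - 1*56) = -106*(-31) + ((2*0 + 1) - 1*56) = 3286 + ((0 + 1) - 56) = 3286 + (1 - 56) = 3286 - 55 = 3231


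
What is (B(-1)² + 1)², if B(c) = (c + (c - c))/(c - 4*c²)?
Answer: 676/625 ≈ 1.0816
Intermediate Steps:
B(c) = c/(c - 4*c²) (B(c) = (c + 0)/(c - 4*c²) = c/(c - 4*c²))
(B(-1)² + 1)² = ((-1/(-1 + 4*(-1)))² + 1)² = ((-1/(-1 - 4))² + 1)² = ((-1/(-5))² + 1)² = ((-1*(-⅕))² + 1)² = ((⅕)² + 1)² = (1/25 + 1)² = (26/25)² = 676/625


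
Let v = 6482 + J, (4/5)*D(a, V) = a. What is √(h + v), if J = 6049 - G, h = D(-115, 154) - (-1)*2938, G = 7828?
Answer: √29989/2 ≈ 86.587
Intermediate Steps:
D(a, V) = 5*a/4
h = 11177/4 (h = (5/4)*(-115) - (-1)*2938 = -575/4 - 1*(-2938) = -575/4 + 2938 = 11177/4 ≈ 2794.3)
J = -1779 (J = 6049 - 1*7828 = 6049 - 7828 = -1779)
v = 4703 (v = 6482 - 1779 = 4703)
√(h + v) = √(11177/4 + 4703) = √(29989/4) = √29989/2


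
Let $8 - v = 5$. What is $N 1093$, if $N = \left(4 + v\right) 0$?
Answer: $0$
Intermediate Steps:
$v = 3$ ($v = 8 - 5 = 3$)
$N = 0$ ($N = \left(4 + 3\right) 0 = 7 \cdot 0 = 0$)
$N 1093 = 0 \cdot 1093 = 0$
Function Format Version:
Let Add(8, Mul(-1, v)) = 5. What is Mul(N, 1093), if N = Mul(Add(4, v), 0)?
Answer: 0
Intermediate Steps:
v = 3 (v = Add(8, Mul(-1, 5)) = Add(8, -5) = 3)
N = 0 (N = Mul(Add(4, 3), 0) = Mul(7, 0) = 0)
Mul(N, 1093) = Mul(0, 1093) = 0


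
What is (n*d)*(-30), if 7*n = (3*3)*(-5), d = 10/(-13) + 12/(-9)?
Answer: -36900/91 ≈ -405.49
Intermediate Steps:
d = -82/39 (d = 10*(-1/13) + 12*(-⅑) = -10/13 - 4/3 = -82/39 ≈ -2.1026)
n = -45/7 (n = ((3*3)*(-5))/7 = (9*(-5))/7 = (⅐)*(-45) = -45/7 ≈ -6.4286)
(n*d)*(-30) = -45/7*(-82/39)*(-30) = (1230/91)*(-30) = -36900/91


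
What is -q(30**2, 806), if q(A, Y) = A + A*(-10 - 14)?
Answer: 20700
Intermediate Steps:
q(A, Y) = -23*A (q(A, Y) = A + A*(-24) = A - 24*A = -23*A)
-q(30**2, 806) = -(-23)*30**2 = -(-23)*900 = -1*(-20700) = 20700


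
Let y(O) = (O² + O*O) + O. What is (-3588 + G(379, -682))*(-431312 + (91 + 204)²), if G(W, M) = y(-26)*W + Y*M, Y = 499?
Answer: -54620443976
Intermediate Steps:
y(O) = O + 2*O² (y(O) = (O² + O²) + O = 2*O² + O = O + 2*O²)
G(W, M) = 499*M + 1326*W (G(W, M) = (-26*(1 + 2*(-26)))*W + 499*M = (-26*(1 - 52))*W + 499*M = (-26*(-51))*W + 499*M = 1326*W + 499*M = 499*M + 1326*W)
(-3588 + G(379, -682))*(-431312 + (91 + 204)²) = (-3588 + (499*(-682) + 1326*379))*(-431312 + (91 + 204)²) = (-3588 + (-340318 + 502554))*(-431312 + 295²) = (-3588 + 162236)*(-431312 + 87025) = 158648*(-344287) = -54620443976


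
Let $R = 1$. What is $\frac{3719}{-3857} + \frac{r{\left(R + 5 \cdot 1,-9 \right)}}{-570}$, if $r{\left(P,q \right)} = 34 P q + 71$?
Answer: $\frac{49345}{23142} \approx 2.1323$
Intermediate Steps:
$r{\left(P,q \right)} = 71 + 34 P q$ ($r{\left(P,q \right)} = 34 P q + 71 = 71 + 34 P q$)
$\frac{3719}{-3857} + \frac{r{\left(R + 5 \cdot 1,-9 \right)}}{-570} = \frac{3719}{-3857} + \frac{71 + 34 \left(1 + 5 \cdot 1\right) \left(-9\right)}{-570} = 3719 \left(- \frac{1}{3857}\right) + \left(71 + 34 \left(1 + 5\right) \left(-9\right)\right) \left(- \frac{1}{570}\right) = - \frac{3719}{3857} + \left(71 + 34 \cdot 6 \left(-9\right)\right) \left(- \frac{1}{570}\right) = - \frac{3719}{3857} + \left(71 - 1836\right) \left(- \frac{1}{570}\right) = - \frac{3719}{3857} - - \frac{353}{114} = - \frac{3719}{3857} + \frac{353}{114} = \frac{49345}{23142}$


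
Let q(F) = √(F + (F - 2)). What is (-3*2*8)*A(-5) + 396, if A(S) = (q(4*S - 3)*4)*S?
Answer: 396 + 3840*I*√3 ≈ 396.0 + 6651.1*I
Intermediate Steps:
q(F) = √(-2 + 2*F) (q(F) = √(F + (-2 + F)) = √(-2 + 2*F))
A(S) = 4*S*√(-8 + 8*S) (A(S) = (√(-2 + 2*(4*S - 3))*4)*S = (√(-2 + 2*(-3 + 4*S))*4)*S = (√(-2 + (-6 + 8*S))*4)*S = (√(-8 + 8*S)*4)*S = (4*√(-8 + 8*S))*S = 4*S*√(-8 + 8*S))
(-3*2*8)*A(-5) + 396 = (-3*2*8)*(8*(-5)*√(-2 + 2*(-5))) + 396 = (-6*8)*(8*(-5)*√(-2 - 10)) + 396 = -384*(-5)*√(-12) + 396 = -384*(-5)*2*I*√3 + 396 = -(-3840)*I*√3 + 396 = 3840*I*√3 + 396 = 396 + 3840*I*√3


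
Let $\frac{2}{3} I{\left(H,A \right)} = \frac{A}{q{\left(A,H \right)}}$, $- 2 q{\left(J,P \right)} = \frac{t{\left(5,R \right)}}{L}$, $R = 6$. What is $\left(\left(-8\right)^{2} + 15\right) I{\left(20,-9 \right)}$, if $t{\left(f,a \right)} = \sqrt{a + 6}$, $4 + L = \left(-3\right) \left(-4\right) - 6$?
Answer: $711 \sqrt{3} \approx 1231.5$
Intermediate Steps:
$L = 2$ ($L = -4 - -6 = -4 + \left(12 - 6\right) = -4 + 6 = 2$)
$t{\left(f,a \right)} = \sqrt{6 + a}$
$q{\left(J,P \right)} = - \frac{\sqrt{3}}{2}$ ($q{\left(J,P \right)} = - \frac{\sqrt{6 + 6} \cdot \frac{1}{2}}{2} = - \frac{\sqrt{12} \cdot \frac{1}{2}}{2} = - \frac{2 \sqrt{3} \cdot \frac{1}{2}}{2} = - \frac{\sqrt{3}}{2}$)
$I{\left(H,A \right)} = - A \sqrt{3}$ ($I{\left(H,A \right)} = \frac{3 \frac{A}{\left(- \frac{1}{2}\right) \sqrt{3}}}{2} = \frac{3 A \left(- \frac{2 \sqrt{3}}{3}\right)}{2} = \frac{3 \left(- \frac{2 A \sqrt{3}}{3}\right)}{2} = - A \sqrt{3}$)
$\left(\left(-8\right)^{2} + 15\right) I{\left(20,-9 \right)} = \left(\left(-8\right)^{2} + 15\right) \left(\left(-1\right) \left(-9\right) \sqrt{3}\right) = \left(64 + 15\right) 9 \sqrt{3} = 79 \cdot 9 \sqrt{3} = 711 \sqrt{3}$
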